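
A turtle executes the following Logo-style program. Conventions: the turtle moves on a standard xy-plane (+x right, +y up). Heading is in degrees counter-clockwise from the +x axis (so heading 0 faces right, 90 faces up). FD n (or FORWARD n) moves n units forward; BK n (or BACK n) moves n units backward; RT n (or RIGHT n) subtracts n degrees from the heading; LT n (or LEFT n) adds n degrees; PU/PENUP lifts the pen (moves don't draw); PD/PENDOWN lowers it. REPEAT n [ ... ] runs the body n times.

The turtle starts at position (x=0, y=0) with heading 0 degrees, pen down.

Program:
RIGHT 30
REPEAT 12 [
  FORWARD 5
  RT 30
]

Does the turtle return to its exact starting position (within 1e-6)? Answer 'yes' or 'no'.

Executing turtle program step by step:
Start: pos=(0,0), heading=0, pen down
RT 30: heading 0 -> 330
REPEAT 12 [
  -- iteration 1/12 --
  FD 5: (0,0) -> (4.33,-2.5) [heading=330, draw]
  RT 30: heading 330 -> 300
  -- iteration 2/12 --
  FD 5: (4.33,-2.5) -> (6.83,-6.83) [heading=300, draw]
  RT 30: heading 300 -> 270
  -- iteration 3/12 --
  FD 5: (6.83,-6.83) -> (6.83,-11.83) [heading=270, draw]
  RT 30: heading 270 -> 240
  -- iteration 4/12 --
  FD 5: (6.83,-11.83) -> (4.33,-16.16) [heading=240, draw]
  RT 30: heading 240 -> 210
  -- iteration 5/12 --
  FD 5: (4.33,-16.16) -> (0,-18.66) [heading=210, draw]
  RT 30: heading 210 -> 180
  -- iteration 6/12 --
  FD 5: (0,-18.66) -> (-5,-18.66) [heading=180, draw]
  RT 30: heading 180 -> 150
  -- iteration 7/12 --
  FD 5: (-5,-18.66) -> (-9.33,-16.16) [heading=150, draw]
  RT 30: heading 150 -> 120
  -- iteration 8/12 --
  FD 5: (-9.33,-16.16) -> (-11.83,-11.83) [heading=120, draw]
  RT 30: heading 120 -> 90
  -- iteration 9/12 --
  FD 5: (-11.83,-11.83) -> (-11.83,-6.83) [heading=90, draw]
  RT 30: heading 90 -> 60
  -- iteration 10/12 --
  FD 5: (-11.83,-6.83) -> (-9.33,-2.5) [heading=60, draw]
  RT 30: heading 60 -> 30
  -- iteration 11/12 --
  FD 5: (-9.33,-2.5) -> (-5,0) [heading=30, draw]
  RT 30: heading 30 -> 0
  -- iteration 12/12 --
  FD 5: (-5,0) -> (0,0) [heading=0, draw]
  RT 30: heading 0 -> 330
]
Final: pos=(0,0), heading=330, 12 segment(s) drawn

Start position: (0, 0)
Final position: (0, 0)
Distance = 0; < 1e-6 -> CLOSED

Answer: yes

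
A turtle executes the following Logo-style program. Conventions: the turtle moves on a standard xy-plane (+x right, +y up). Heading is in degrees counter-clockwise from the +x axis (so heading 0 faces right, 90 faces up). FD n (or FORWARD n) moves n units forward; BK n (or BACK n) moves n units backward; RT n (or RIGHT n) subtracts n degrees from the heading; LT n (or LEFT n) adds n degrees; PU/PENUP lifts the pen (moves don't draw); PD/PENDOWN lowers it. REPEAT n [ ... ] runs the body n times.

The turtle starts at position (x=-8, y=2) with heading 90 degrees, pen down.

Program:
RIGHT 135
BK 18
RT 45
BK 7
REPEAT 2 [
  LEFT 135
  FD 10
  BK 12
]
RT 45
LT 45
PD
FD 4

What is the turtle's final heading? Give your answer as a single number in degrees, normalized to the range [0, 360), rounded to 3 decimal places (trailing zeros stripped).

Answer: 180

Derivation:
Executing turtle program step by step:
Start: pos=(-8,2), heading=90, pen down
RT 135: heading 90 -> 315
BK 18: (-8,2) -> (-20.728,14.728) [heading=315, draw]
RT 45: heading 315 -> 270
BK 7: (-20.728,14.728) -> (-20.728,21.728) [heading=270, draw]
REPEAT 2 [
  -- iteration 1/2 --
  LT 135: heading 270 -> 45
  FD 10: (-20.728,21.728) -> (-13.657,28.799) [heading=45, draw]
  BK 12: (-13.657,28.799) -> (-22.142,20.314) [heading=45, draw]
  -- iteration 2/2 --
  LT 135: heading 45 -> 180
  FD 10: (-22.142,20.314) -> (-32.142,20.314) [heading=180, draw]
  BK 12: (-32.142,20.314) -> (-20.142,20.314) [heading=180, draw]
]
RT 45: heading 180 -> 135
LT 45: heading 135 -> 180
PD: pen down
FD 4: (-20.142,20.314) -> (-24.142,20.314) [heading=180, draw]
Final: pos=(-24.142,20.314), heading=180, 7 segment(s) drawn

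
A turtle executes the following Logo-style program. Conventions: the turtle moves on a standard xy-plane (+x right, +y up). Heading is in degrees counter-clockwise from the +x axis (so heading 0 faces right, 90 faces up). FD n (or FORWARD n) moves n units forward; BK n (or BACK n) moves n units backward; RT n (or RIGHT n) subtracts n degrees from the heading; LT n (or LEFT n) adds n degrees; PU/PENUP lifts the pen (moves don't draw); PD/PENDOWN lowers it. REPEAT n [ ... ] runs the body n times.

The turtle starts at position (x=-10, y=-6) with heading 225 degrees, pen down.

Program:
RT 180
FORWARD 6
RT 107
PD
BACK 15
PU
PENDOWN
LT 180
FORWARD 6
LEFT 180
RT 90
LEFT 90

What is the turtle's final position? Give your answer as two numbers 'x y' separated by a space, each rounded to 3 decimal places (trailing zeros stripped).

Executing turtle program step by step:
Start: pos=(-10,-6), heading=225, pen down
RT 180: heading 225 -> 45
FD 6: (-10,-6) -> (-5.757,-1.757) [heading=45, draw]
RT 107: heading 45 -> 298
PD: pen down
BK 15: (-5.757,-1.757) -> (-12.799,11.487) [heading=298, draw]
PU: pen up
PD: pen down
LT 180: heading 298 -> 118
FD 6: (-12.799,11.487) -> (-15.616,16.785) [heading=118, draw]
LT 180: heading 118 -> 298
RT 90: heading 298 -> 208
LT 90: heading 208 -> 298
Final: pos=(-15.616,16.785), heading=298, 3 segment(s) drawn

Answer: -15.616 16.785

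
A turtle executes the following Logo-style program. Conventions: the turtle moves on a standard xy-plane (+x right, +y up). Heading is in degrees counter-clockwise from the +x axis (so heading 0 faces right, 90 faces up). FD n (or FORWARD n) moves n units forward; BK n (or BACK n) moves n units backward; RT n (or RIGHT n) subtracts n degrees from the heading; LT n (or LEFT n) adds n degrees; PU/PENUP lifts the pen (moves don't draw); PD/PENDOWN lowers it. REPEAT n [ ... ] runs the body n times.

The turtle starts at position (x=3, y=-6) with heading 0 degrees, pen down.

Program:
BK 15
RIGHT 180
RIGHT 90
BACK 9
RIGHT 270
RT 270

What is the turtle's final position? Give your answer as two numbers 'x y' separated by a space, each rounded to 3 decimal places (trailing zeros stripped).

Answer: -12 -15

Derivation:
Executing turtle program step by step:
Start: pos=(3,-6), heading=0, pen down
BK 15: (3,-6) -> (-12,-6) [heading=0, draw]
RT 180: heading 0 -> 180
RT 90: heading 180 -> 90
BK 9: (-12,-6) -> (-12,-15) [heading=90, draw]
RT 270: heading 90 -> 180
RT 270: heading 180 -> 270
Final: pos=(-12,-15), heading=270, 2 segment(s) drawn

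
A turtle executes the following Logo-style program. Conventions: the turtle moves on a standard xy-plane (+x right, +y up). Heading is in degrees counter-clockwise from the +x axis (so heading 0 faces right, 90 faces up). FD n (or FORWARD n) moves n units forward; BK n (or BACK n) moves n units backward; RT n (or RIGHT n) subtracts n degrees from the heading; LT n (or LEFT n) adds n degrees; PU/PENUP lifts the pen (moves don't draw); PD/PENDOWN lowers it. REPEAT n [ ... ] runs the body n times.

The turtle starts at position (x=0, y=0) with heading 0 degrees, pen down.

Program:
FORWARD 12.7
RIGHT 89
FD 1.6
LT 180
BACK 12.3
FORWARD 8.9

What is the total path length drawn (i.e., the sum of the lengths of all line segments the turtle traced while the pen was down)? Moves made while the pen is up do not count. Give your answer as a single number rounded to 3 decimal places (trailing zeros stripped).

Answer: 35.5

Derivation:
Executing turtle program step by step:
Start: pos=(0,0), heading=0, pen down
FD 12.7: (0,0) -> (12.7,0) [heading=0, draw]
RT 89: heading 0 -> 271
FD 1.6: (12.7,0) -> (12.728,-1.6) [heading=271, draw]
LT 180: heading 271 -> 91
BK 12.3: (12.728,-1.6) -> (12.943,-13.898) [heading=91, draw]
FD 8.9: (12.943,-13.898) -> (12.787,-4.999) [heading=91, draw]
Final: pos=(12.787,-4.999), heading=91, 4 segment(s) drawn

Segment lengths:
  seg 1: (0,0) -> (12.7,0), length = 12.7
  seg 2: (12.7,0) -> (12.728,-1.6), length = 1.6
  seg 3: (12.728,-1.6) -> (12.943,-13.898), length = 12.3
  seg 4: (12.943,-13.898) -> (12.787,-4.999), length = 8.9
Total = 35.5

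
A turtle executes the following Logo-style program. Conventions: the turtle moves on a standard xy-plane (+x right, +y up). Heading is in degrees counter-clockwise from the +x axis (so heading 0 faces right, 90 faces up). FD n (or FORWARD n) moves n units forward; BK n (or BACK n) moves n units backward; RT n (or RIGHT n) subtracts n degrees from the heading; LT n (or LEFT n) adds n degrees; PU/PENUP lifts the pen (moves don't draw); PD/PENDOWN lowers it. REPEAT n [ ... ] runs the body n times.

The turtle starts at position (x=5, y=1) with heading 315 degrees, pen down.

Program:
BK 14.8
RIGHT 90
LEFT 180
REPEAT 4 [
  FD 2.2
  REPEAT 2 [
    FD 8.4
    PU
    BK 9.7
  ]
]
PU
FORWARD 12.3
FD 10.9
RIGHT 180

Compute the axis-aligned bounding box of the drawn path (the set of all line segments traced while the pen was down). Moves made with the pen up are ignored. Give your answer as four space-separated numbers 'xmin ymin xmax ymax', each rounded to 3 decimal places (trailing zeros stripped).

Executing turtle program step by step:
Start: pos=(5,1), heading=315, pen down
BK 14.8: (5,1) -> (-5.465,11.465) [heading=315, draw]
RT 90: heading 315 -> 225
LT 180: heading 225 -> 45
REPEAT 4 [
  -- iteration 1/4 --
  FD 2.2: (-5.465,11.465) -> (-3.91,13.021) [heading=45, draw]
  REPEAT 2 [
    -- iteration 1/2 --
    FD 8.4: (-3.91,13.021) -> (2.03,18.961) [heading=45, draw]
    PU: pen up
    BK 9.7: (2.03,18.961) -> (-4.829,12.102) [heading=45, move]
    -- iteration 2/2 --
    FD 8.4: (-4.829,12.102) -> (1.111,18.041) [heading=45, move]
    PU: pen up
    BK 9.7: (1.111,18.041) -> (-5.748,11.182) [heading=45, move]
  ]
  -- iteration 2/4 --
  FD 2.2: (-5.748,11.182) -> (-4.192,12.738) [heading=45, move]
  REPEAT 2 [
    -- iteration 1/2 --
    FD 8.4: (-4.192,12.738) -> (1.747,18.678) [heading=45, move]
    PU: pen up
    BK 9.7: (1.747,18.678) -> (-5.112,11.819) [heading=45, move]
    -- iteration 2/2 --
    FD 8.4: (-5.112,11.819) -> (0.828,17.758) [heading=45, move]
    PU: pen up
    BK 9.7: (0.828,17.758) -> (-6.031,10.899) [heading=45, move]
  ]
  -- iteration 3/4 --
  FD 2.2: (-6.031,10.899) -> (-4.475,12.455) [heading=45, move]
  REPEAT 2 [
    -- iteration 1/2 --
    FD 8.4: (-4.475,12.455) -> (1.464,18.395) [heading=45, move]
    PU: pen up
    BK 9.7: (1.464,18.395) -> (-5.394,11.536) [heading=45, move]
    -- iteration 2/2 --
    FD 8.4: (-5.394,11.536) -> (0.545,17.476) [heading=45, move]
    PU: pen up
    BK 9.7: (0.545,17.476) -> (-6.314,10.617) [heading=45, move]
  ]
  -- iteration 4/4 --
  FD 2.2: (-6.314,10.617) -> (-4.758,12.172) [heading=45, move]
  REPEAT 2 [
    -- iteration 1/2 --
    FD 8.4: (-4.758,12.172) -> (1.182,18.112) [heading=45, move]
    PU: pen up
    BK 9.7: (1.182,18.112) -> (-5.677,11.253) [heading=45, move]
    -- iteration 2/2 --
    FD 8.4: (-5.677,11.253) -> (0.262,17.193) [heading=45, move]
    PU: pen up
    BK 9.7: (0.262,17.193) -> (-6.597,10.334) [heading=45, move]
  ]
]
PU: pen up
FD 12.3: (-6.597,10.334) -> (2.101,19.031) [heading=45, move]
FD 10.9: (2.101,19.031) -> (9.808,26.739) [heading=45, move]
RT 180: heading 45 -> 225
Final: pos=(9.808,26.739), heading=225, 3 segment(s) drawn

Segment endpoints: x in {-5.465, -3.91, 2.03, 5}, y in {1, 11.465, 13.021, 18.961}
xmin=-5.465, ymin=1, xmax=5, ymax=18.961

Answer: -5.465 1 5 18.961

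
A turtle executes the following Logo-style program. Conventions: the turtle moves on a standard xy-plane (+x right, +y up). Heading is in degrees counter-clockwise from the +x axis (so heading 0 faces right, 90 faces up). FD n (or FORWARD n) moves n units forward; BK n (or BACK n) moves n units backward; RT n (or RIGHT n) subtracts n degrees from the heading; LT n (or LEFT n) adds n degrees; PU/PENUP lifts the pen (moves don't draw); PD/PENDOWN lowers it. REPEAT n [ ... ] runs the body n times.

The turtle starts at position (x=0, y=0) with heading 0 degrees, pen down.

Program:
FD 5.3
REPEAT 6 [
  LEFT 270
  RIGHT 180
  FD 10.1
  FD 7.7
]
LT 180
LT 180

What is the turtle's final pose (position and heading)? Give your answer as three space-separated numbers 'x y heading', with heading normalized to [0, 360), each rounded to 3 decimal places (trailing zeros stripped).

Answer: -12.5 17.8 180

Derivation:
Executing turtle program step by step:
Start: pos=(0,0), heading=0, pen down
FD 5.3: (0,0) -> (5.3,0) [heading=0, draw]
REPEAT 6 [
  -- iteration 1/6 --
  LT 270: heading 0 -> 270
  RT 180: heading 270 -> 90
  FD 10.1: (5.3,0) -> (5.3,10.1) [heading=90, draw]
  FD 7.7: (5.3,10.1) -> (5.3,17.8) [heading=90, draw]
  -- iteration 2/6 --
  LT 270: heading 90 -> 0
  RT 180: heading 0 -> 180
  FD 10.1: (5.3,17.8) -> (-4.8,17.8) [heading=180, draw]
  FD 7.7: (-4.8,17.8) -> (-12.5,17.8) [heading=180, draw]
  -- iteration 3/6 --
  LT 270: heading 180 -> 90
  RT 180: heading 90 -> 270
  FD 10.1: (-12.5,17.8) -> (-12.5,7.7) [heading=270, draw]
  FD 7.7: (-12.5,7.7) -> (-12.5,0) [heading=270, draw]
  -- iteration 4/6 --
  LT 270: heading 270 -> 180
  RT 180: heading 180 -> 0
  FD 10.1: (-12.5,0) -> (-2.4,0) [heading=0, draw]
  FD 7.7: (-2.4,0) -> (5.3,0) [heading=0, draw]
  -- iteration 5/6 --
  LT 270: heading 0 -> 270
  RT 180: heading 270 -> 90
  FD 10.1: (5.3,0) -> (5.3,10.1) [heading=90, draw]
  FD 7.7: (5.3,10.1) -> (5.3,17.8) [heading=90, draw]
  -- iteration 6/6 --
  LT 270: heading 90 -> 0
  RT 180: heading 0 -> 180
  FD 10.1: (5.3,17.8) -> (-4.8,17.8) [heading=180, draw]
  FD 7.7: (-4.8,17.8) -> (-12.5,17.8) [heading=180, draw]
]
LT 180: heading 180 -> 0
LT 180: heading 0 -> 180
Final: pos=(-12.5,17.8), heading=180, 13 segment(s) drawn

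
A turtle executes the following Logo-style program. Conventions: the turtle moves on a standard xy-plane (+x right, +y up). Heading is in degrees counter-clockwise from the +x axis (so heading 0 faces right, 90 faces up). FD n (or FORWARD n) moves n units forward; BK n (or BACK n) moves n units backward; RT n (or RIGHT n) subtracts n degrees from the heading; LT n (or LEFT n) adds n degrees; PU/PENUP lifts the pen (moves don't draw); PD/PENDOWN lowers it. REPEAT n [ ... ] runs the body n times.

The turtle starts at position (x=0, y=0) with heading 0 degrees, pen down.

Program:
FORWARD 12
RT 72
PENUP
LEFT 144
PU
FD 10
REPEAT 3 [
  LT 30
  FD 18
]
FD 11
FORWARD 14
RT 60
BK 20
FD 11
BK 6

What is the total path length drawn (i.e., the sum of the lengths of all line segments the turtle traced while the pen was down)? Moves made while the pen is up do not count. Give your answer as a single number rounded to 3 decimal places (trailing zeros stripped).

Executing turtle program step by step:
Start: pos=(0,0), heading=0, pen down
FD 12: (0,0) -> (12,0) [heading=0, draw]
RT 72: heading 0 -> 288
PU: pen up
LT 144: heading 288 -> 72
PU: pen up
FD 10: (12,0) -> (15.09,9.511) [heading=72, move]
REPEAT 3 [
  -- iteration 1/3 --
  LT 30: heading 72 -> 102
  FD 18: (15.09,9.511) -> (11.348,27.117) [heading=102, move]
  -- iteration 2/3 --
  LT 30: heading 102 -> 132
  FD 18: (11.348,27.117) -> (-0.697,40.494) [heading=132, move]
  -- iteration 3/3 --
  LT 30: heading 132 -> 162
  FD 18: (-0.697,40.494) -> (-17.816,46.056) [heading=162, move]
]
FD 11: (-17.816,46.056) -> (-28.277,49.455) [heading=162, move]
FD 14: (-28.277,49.455) -> (-41.592,53.782) [heading=162, move]
RT 60: heading 162 -> 102
BK 20: (-41.592,53.782) -> (-37.434,34.219) [heading=102, move]
FD 11: (-37.434,34.219) -> (-39.721,44.978) [heading=102, move]
BK 6: (-39.721,44.978) -> (-38.473,39.109) [heading=102, move]
Final: pos=(-38.473,39.109), heading=102, 1 segment(s) drawn

Segment lengths:
  seg 1: (0,0) -> (12,0), length = 12
Total = 12

Answer: 12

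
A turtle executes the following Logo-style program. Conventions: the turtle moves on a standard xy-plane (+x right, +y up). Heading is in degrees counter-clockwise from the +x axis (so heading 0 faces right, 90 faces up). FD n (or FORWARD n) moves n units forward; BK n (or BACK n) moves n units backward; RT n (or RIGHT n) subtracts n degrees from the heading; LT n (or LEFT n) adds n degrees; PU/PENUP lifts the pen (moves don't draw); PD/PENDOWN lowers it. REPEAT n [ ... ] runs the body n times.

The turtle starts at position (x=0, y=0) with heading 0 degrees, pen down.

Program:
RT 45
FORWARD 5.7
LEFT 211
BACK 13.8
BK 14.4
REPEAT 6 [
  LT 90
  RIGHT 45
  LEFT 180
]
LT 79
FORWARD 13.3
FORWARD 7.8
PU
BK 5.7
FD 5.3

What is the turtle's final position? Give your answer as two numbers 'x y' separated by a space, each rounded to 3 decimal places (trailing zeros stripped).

Executing turtle program step by step:
Start: pos=(0,0), heading=0, pen down
RT 45: heading 0 -> 315
FD 5.7: (0,0) -> (4.031,-4.031) [heading=315, draw]
LT 211: heading 315 -> 166
BK 13.8: (4.031,-4.031) -> (17.421,-7.369) [heading=166, draw]
BK 14.4: (17.421,-7.369) -> (31.393,-10.853) [heading=166, draw]
REPEAT 6 [
  -- iteration 1/6 --
  LT 90: heading 166 -> 256
  RT 45: heading 256 -> 211
  LT 180: heading 211 -> 31
  -- iteration 2/6 --
  LT 90: heading 31 -> 121
  RT 45: heading 121 -> 76
  LT 180: heading 76 -> 256
  -- iteration 3/6 --
  LT 90: heading 256 -> 346
  RT 45: heading 346 -> 301
  LT 180: heading 301 -> 121
  -- iteration 4/6 --
  LT 90: heading 121 -> 211
  RT 45: heading 211 -> 166
  LT 180: heading 166 -> 346
  -- iteration 5/6 --
  LT 90: heading 346 -> 76
  RT 45: heading 76 -> 31
  LT 180: heading 31 -> 211
  -- iteration 6/6 --
  LT 90: heading 211 -> 301
  RT 45: heading 301 -> 256
  LT 180: heading 256 -> 76
]
LT 79: heading 76 -> 155
FD 13.3: (31.393,-10.853) -> (19.339,-5.232) [heading=155, draw]
FD 7.8: (19.339,-5.232) -> (12.27,-1.935) [heading=155, draw]
PU: pen up
BK 5.7: (12.27,-1.935) -> (17.436,-4.344) [heading=155, move]
FD 5.3: (17.436,-4.344) -> (12.632,-2.105) [heading=155, move]
Final: pos=(12.632,-2.105), heading=155, 5 segment(s) drawn

Answer: 12.632 -2.105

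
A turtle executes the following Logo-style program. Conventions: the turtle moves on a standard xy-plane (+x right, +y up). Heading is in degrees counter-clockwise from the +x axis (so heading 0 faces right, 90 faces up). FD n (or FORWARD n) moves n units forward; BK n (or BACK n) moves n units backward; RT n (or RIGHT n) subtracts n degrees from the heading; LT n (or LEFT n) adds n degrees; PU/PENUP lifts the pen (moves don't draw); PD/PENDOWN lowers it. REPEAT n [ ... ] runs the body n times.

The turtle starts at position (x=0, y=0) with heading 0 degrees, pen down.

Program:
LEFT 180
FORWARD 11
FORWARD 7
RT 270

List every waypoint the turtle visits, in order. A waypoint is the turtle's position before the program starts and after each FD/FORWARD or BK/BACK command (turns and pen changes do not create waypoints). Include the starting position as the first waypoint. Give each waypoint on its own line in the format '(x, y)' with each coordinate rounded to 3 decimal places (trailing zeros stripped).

Executing turtle program step by step:
Start: pos=(0,0), heading=0, pen down
LT 180: heading 0 -> 180
FD 11: (0,0) -> (-11,0) [heading=180, draw]
FD 7: (-11,0) -> (-18,0) [heading=180, draw]
RT 270: heading 180 -> 270
Final: pos=(-18,0), heading=270, 2 segment(s) drawn
Waypoints (3 total):
(0, 0)
(-11, 0)
(-18, 0)

Answer: (0, 0)
(-11, 0)
(-18, 0)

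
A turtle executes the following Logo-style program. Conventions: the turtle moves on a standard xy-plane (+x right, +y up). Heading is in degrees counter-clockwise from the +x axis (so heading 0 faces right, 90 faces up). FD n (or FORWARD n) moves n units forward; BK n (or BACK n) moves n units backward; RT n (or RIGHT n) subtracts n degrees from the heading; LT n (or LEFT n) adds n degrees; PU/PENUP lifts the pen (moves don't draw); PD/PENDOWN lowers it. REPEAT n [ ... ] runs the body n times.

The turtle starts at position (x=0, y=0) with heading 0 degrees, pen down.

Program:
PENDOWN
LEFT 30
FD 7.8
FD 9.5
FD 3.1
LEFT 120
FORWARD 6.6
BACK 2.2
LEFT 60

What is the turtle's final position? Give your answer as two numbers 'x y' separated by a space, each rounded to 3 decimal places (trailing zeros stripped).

Answer: 13.856 12.4

Derivation:
Executing turtle program step by step:
Start: pos=(0,0), heading=0, pen down
PD: pen down
LT 30: heading 0 -> 30
FD 7.8: (0,0) -> (6.755,3.9) [heading=30, draw]
FD 9.5: (6.755,3.9) -> (14.982,8.65) [heading=30, draw]
FD 3.1: (14.982,8.65) -> (17.667,10.2) [heading=30, draw]
LT 120: heading 30 -> 150
FD 6.6: (17.667,10.2) -> (11.951,13.5) [heading=150, draw]
BK 2.2: (11.951,13.5) -> (13.856,12.4) [heading=150, draw]
LT 60: heading 150 -> 210
Final: pos=(13.856,12.4), heading=210, 5 segment(s) drawn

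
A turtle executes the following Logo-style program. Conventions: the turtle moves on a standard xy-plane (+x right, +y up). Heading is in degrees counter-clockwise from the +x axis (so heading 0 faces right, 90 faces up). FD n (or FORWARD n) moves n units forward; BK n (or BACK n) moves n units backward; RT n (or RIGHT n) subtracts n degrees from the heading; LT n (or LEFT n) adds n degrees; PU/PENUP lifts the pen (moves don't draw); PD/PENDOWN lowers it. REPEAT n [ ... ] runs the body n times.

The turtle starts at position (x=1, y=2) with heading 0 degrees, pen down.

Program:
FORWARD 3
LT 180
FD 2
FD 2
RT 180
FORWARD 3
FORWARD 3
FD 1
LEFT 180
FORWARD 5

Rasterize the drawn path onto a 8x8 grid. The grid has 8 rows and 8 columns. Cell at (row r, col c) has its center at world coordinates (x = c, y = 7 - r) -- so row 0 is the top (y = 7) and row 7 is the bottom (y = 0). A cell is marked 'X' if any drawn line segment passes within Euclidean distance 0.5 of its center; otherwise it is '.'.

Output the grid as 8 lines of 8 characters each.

Answer: ........
........
........
........
........
XXXXXXXX
........
........

Derivation:
Segment 0: (1,2) -> (4,2)
Segment 1: (4,2) -> (2,2)
Segment 2: (2,2) -> (0,2)
Segment 3: (0,2) -> (3,2)
Segment 4: (3,2) -> (6,2)
Segment 5: (6,2) -> (7,2)
Segment 6: (7,2) -> (2,2)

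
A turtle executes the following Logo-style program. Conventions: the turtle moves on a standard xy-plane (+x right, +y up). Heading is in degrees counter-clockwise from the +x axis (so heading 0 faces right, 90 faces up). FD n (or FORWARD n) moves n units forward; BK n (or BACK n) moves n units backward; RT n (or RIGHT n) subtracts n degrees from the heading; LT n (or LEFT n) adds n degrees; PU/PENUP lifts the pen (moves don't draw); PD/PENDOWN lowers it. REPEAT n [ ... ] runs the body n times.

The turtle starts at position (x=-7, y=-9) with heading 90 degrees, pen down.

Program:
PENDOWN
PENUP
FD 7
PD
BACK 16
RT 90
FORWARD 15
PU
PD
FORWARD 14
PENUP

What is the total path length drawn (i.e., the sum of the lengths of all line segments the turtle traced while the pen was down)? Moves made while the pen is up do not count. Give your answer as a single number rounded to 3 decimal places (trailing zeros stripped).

Answer: 45

Derivation:
Executing turtle program step by step:
Start: pos=(-7,-9), heading=90, pen down
PD: pen down
PU: pen up
FD 7: (-7,-9) -> (-7,-2) [heading=90, move]
PD: pen down
BK 16: (-7,-2) -> (-7,-18) [heading=90, draw]
RT 90: heading 90 -> 0
FD 15: (-7,-18) -> (8,-18) [heading=0, draw]
PU: pen up
PD: pen down
FD 14: (8,-18) -> (22,-18) [heading=0, draw]
PU: pen up
Final: pos=(22,-18), heading=0, 3 segment(s) drawn

Segment lengths:
  seg 1: (-7,-2) -> (-7,-18), length = 16
  seg 2: (-7,-18) -> (8,-18), length = 15
  seg 3: (8,-18) -> (22,-18), length = 14
Total = 45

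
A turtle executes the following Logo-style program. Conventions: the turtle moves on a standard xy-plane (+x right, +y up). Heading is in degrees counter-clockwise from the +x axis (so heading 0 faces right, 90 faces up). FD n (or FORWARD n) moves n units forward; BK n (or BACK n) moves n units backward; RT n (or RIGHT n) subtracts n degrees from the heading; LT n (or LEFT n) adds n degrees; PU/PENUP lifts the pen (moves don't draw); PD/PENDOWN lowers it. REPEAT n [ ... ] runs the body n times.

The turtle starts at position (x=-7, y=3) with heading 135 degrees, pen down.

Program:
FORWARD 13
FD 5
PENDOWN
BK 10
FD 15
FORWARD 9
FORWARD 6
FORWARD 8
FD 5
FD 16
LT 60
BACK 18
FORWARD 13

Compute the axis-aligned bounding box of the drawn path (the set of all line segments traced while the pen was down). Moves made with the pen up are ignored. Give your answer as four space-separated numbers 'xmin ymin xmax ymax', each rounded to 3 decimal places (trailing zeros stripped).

Answer: -54.376 3 -7 55.035

Derivation:
Executing turtle program step by step:
Start: pos=(-7,3), heading=135, pen down
FD 13: (-7,3) -> (-16.192,12.192) [heading=135, draw]
FD 5: (-16.192,12.192) -> (-19.728,15.728) [heading=135, draw]
PD: pen down
BK 10: (-19.728,15.728) -> (-12.657,8.657) [heading=135, draw]
FD 15: (-12.657,8.657) -> (-23.263,19.263) [heading=135, draw]
FD 9: (-23.263,19.263) -> (-29.627,25.627) [heading=135, draw]
FD 6: (-29.627,25.627) -> (-33.87,29.87) [heading=135, draw]
FD 8: (-33.87,29.87) -> (-39.527,35.527) [heading=135, draw]
FD 5: (-39.527,35.527) -> (-43.062,39.062) [heading=135, draw]
FD 16: (-43.062,39.062) -> (-54.376,50.376) [heading=135, draw]
LT 60: heading 135 -> 195
BK 18: (-54.376,50.376) -> (-36.989,55.035) [heading=195, draw]
FD 13: (-36.989,55.035) -> (-49.547,51.67) [heading=195, draw]
Final: pos=(-49.547,51.67), heading=195, 11 segment(s) drawn

Segment endpoints: x in {-54.376, -49.547, -43.062, -39.527, -36.989, -33.87, -29.627, -23.263, -19.728, -16.192, -12.657, -7}, y in {3, 8.657, 12.192, 15.728, 19.263, 25.627, 29.87, 35.527, 39.062, 50.376, 51.67, 55.035}
xmin=-54.376, ymin=3, xmax=-7, ymax=55.035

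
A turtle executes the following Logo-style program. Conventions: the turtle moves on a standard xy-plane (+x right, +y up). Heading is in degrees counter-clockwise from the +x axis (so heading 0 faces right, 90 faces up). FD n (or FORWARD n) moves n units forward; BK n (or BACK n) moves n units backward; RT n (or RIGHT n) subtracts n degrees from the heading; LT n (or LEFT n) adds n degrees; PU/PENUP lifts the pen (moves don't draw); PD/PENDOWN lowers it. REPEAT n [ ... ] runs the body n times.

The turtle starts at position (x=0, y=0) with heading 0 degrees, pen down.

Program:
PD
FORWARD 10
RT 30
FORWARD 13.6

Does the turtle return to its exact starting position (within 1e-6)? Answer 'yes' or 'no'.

Executing turtle program step by step:
Start: pos=(0,0), heading=0, pen down
PD: pen down
FD 10: (0,0) -> (10,0) [heading=0, draw]
RT 30: heading 0 -> 330
FD 13.6: (10,0) -> (21.778,-6.8) [heading=330, draw]
Final: pos=(21.778,-6.8), heading=330, 2 segment(s) drawn

Start position: (0, 0)
Final position: (21.778, -6.8)
Distance = 22.815; >= 1e-6 -> NOT closed

Answer: no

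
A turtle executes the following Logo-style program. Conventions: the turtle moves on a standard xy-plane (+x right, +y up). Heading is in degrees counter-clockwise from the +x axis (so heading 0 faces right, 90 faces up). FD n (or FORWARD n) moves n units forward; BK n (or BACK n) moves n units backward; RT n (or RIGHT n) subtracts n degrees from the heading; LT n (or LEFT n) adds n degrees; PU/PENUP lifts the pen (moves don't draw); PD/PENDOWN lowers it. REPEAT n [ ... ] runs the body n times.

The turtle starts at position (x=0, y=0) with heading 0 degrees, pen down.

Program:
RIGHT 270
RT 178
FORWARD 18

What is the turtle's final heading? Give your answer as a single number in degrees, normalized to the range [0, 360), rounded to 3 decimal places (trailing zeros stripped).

Answer: 272

Derivation:
Executing turtle program step by step:
Start: pos=(0,0), heading=0, pen down
RT 270: heading 0 -> 90
RT 178: heading 90 -> 272
FD 18: (0,0) -> (0.628,-17.989) [heading=272, draw]
Final: pos=(0.628,-17.989), heading=272, 1 segment(s) drawn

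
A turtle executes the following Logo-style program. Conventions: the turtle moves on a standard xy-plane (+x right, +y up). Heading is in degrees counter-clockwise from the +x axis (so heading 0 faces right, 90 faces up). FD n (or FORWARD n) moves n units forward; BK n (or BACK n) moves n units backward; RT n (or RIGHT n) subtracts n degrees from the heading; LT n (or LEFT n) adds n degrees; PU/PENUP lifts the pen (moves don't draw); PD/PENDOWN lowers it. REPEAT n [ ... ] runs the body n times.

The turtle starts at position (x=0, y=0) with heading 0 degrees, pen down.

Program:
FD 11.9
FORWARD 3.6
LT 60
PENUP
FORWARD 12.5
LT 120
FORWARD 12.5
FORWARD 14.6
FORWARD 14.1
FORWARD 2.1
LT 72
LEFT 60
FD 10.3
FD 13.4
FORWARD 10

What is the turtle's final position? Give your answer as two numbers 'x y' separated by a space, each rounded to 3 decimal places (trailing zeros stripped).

Executing turtle program step by step:
Start: pos=(0,0), heading=0, pen down
FD 11.9: (0,0) -> (11.9,0) [heading=0, draw]
FD 3.6: (11.9,0) -> (15.5,0) [heading=0, draw]
LT 60: heading 0 -> 60
PU: pen up
FD 12.5: (15.5,0) -> (21.75,10.825) [heading=60, move]
LT 120: heading 60 -> 180
FD 12.5: (21.75,10.825) -> (9.25,10.825) [heading=180, move]
FD 14.6: (9.25,10.825) -> (-5.35,10.825) [heading=180, move]
FD 14.1: (-5.35,10.825) -> (-19.45,10.825) [heading=180, move]
FD 2.1: (-19.45,10.825) -> (-21.55,10.825) [heading=180, move]
LT 72: heading 180 -> 252
LT 60: heading 252 -> 312
FD 10.3: (-21.55,10.825) -> (-14.658,3.171) [heading=312, move]
FD 13.4: (-14.658,3.171) -> (-5.692,-6.787) [heading=312, move]
FD 10: (-5.692,-6.787) -> (1,-14.219) [heading=312, move]
Final: pos=(1,-14.219), heading=312, 2 segment(s) drawn

Answer: 1 -14.219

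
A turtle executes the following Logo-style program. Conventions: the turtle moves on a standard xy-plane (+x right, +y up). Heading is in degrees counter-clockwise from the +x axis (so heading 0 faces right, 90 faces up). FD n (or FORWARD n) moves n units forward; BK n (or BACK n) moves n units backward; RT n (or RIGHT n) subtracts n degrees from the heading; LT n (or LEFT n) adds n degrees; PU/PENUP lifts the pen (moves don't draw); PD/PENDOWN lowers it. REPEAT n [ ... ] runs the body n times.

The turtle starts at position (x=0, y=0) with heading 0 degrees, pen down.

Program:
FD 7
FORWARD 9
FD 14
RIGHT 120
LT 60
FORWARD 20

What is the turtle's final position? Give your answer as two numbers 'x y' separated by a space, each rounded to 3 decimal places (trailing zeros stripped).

Answer: 40 -17.321

Derivation:
Executing turtle program step by step:
Start: pos=(0,0), heading=0, pen down
FD 7: (0,0) -> (7,0) [heading=0, draw]
FD 9: (7,0) -> (16,0) [heading=0, draw]
FD 14: (16,0) -> (30,0) [heading=0, draw]
RT 120: heading 0 -> 240
LT 60: heading 240 -> 300
FD 20: (30,0) -> (40,-17.321) [heading=300, draw]
Final: pos=(40,-17.321), heading=300, 4 segment(s) drawn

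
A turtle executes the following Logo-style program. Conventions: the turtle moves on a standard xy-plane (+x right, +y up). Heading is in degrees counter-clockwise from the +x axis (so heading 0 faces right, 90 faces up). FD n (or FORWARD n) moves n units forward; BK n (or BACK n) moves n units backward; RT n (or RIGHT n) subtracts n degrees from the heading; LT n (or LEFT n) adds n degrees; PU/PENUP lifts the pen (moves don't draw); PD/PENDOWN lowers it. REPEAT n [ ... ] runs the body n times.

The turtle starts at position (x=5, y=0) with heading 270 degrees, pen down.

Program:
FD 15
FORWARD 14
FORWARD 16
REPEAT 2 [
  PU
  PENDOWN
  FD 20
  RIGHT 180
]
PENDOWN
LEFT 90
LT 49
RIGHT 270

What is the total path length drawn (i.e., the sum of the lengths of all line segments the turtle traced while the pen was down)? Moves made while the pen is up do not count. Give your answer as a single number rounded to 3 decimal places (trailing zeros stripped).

Executing turtle program step by step:
Start: pos=(5,0), heading=270, pen down
FD 15: (5,0) -> (5,-15) [heading=270, draw]
FD 14: (5,-15) -> (5,-29) [heading=270, draw]
FD 16: (5,-29) -> (5,-45) [heading=270, draw]
REPEAT 2 [
  -- iteration 1/2 --
  PU: pen up
  PD: pen down
  FD 20: (5,-45) -> (5,-65) [heading=270, draw]
  RT 180: heading 270 -> 90
  -- iteration 2/2 --
  PU: pen up
  PD: pen down
  FD 20: (5,-65) -> (5,-45) [heading=90, draw]
  RT 180: heading 90 -> 270
]
PD: pen down
LT 90: heading 270 -> 0
LT 49: heading 0 -> 49
RT 270: heading 49 -> 139
Final: pos=(5,-45), heading=139, 5 segment(s) drawn

Segment lengths:
  seg 1: (5,0) -> (5,-15), length = 15
  seg 2: (5,-15) -> (5,-29), length = 14
  seg 3: (5,-29) -> (5,-45), length = 16
  seg 4: (5,-45) -> (5,-65), length = 20
  seg 5: (5,-65) -> (5,-45), length = 20
Total = 85

Answer: 85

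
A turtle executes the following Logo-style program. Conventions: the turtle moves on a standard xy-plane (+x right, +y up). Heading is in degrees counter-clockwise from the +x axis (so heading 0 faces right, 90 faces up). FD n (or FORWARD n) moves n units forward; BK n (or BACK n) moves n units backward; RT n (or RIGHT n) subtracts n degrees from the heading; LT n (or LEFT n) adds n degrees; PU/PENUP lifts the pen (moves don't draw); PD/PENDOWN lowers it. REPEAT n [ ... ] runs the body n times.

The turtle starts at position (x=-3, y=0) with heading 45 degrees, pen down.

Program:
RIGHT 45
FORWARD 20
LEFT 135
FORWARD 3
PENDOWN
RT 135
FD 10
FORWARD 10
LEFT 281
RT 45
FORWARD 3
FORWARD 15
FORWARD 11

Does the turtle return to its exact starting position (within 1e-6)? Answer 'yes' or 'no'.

Executing turtle program step by step:
Start: pos=(-3,0), heading=45, pen down
RT 45: heading 45 -> 0
FD 20: (-3,0) -> (17,0) [heading=0, draw]
LT 135: heading 0 -> 135
FD 3: (17,0) -> (14.879,2.121) [heading=135, draw]
PD: pen down
RT 135: heading 135 -> 0
FD 10: (14.879,2.121) -> (24.879,2.121) [heading=0, draw]
FD 10: (24.879,2.121) -> (34.879,2.121) [heading=0, draw]
LT 281: heading 0 -> 281
RT 45: heading 281 -> 236
FD 3: (34.879,2.121) -> (33.201,-0.366) [heading=236, draw]
FD 15: (33.201,-0.366) -> (24.813,-12.801) [heading=236, draw]
FD 11: (24.813,-12.801) -> (18.662,-21.921) [heading=236, draw]
Final: pos=(18.662,-21.921), heading=236, 7 segment(s) drawn

Start position: (-3, 0)
Final position: (18.662, -21.921)
Distance = 30.818; >= 1e-6 -> NOT closed

Answer: no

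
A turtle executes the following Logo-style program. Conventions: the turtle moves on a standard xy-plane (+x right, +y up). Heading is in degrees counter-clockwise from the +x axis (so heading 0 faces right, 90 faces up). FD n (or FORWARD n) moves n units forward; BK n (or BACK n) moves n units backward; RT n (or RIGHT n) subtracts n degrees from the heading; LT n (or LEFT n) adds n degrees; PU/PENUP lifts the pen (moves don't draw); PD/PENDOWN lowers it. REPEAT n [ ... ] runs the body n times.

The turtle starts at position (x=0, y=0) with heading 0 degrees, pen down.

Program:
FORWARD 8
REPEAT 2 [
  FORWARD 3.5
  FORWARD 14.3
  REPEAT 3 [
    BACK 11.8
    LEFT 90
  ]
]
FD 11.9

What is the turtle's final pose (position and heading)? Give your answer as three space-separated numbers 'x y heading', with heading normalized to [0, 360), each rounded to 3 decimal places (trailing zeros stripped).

Executing turtle program step by step:
Start: pos=(0,0), heading=0, pen down
FD 8: (0,0) -> (8,0) [heading=0, draw]
REPEAT 2 [
  -- iteration 1/2 --
  FD 3.5: (8,0) -> (11.5,0) [heading=0, draw]
  FD 14.3: (11.5,0) -> (25.8,0) [heading=0, draw]
  REPEAT 3 [
    -- iteration 1/3 --
    BK 11.8: (25.8,0) -> (14,0) [heading=0, draw]
    LT 90: heading 0 -> 90
    -- iteration 2/3 --
    BK 11.8: (14,0) -> (14,-11.8) [heading=90, draw]
    LT 90: heading 90 -> 180
    -- iteration 3/3 --
    BK 11.8: (14,-11.8) -> (25.8,-11.8) [heading=180, draw]
    LT 90: heading 180 -> 270
  ]
  -- iteration 2/2 --
  FD 3.5: (25.8,-11.8) -> (25.8,-15.3) [heading=270, draw]
  FD 14.3: (25.8,-15.3) -> (25.8,-29.6) [heading=270, draw]
  REPEAT 3 [
    -- iteration 1/3 --
    BK 11.8: (25.8,-29.6) -> (25.8,-17.8) [heading=270, draw]
    LT 90: heading 270 -> 0
    -- iteration 2/3 --
    BK 11.8: (25.8,-17.8) -> (14,-17.8) [heading=0, draw]
    LT 90: heading 0 -> 90
    -- iteration 3/3 --
    BK 11.8: (14,-17.8) -> (14,-29.6) [heading=90, draw]
    LT 90: heading 90 -> 180
  ]
]
FD 11.9: (14,-29.6) -> (2.1,-29.6) [heading=180, draw]
Final: pos=(2.1,-29.6), heading=180, 12 segment(s) drawn

Answer: 2.1 -29.6 180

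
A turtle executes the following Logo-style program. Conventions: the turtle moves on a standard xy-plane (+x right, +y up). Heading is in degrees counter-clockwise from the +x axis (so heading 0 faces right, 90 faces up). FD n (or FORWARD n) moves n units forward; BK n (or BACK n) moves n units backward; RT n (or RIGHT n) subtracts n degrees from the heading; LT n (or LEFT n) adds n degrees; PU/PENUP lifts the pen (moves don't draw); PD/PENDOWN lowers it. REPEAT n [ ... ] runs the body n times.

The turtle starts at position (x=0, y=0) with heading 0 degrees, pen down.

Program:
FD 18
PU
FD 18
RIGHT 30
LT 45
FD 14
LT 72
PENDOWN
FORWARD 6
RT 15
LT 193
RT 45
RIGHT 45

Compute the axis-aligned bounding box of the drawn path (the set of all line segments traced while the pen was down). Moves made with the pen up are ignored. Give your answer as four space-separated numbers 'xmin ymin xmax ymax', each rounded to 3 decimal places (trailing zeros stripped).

Executing turtle program step by step:
Start: pos=(0,0), heading=0, pen down
FD 18: (0,0) -> (18,0) [heading=0, draw]
PU: pen up
FD 18: (18,0) -> (36,0) [heading=0, move]
RT 30: heading 0 -> 330
LT 45: heading 330 -> 15
FD 14: (36,0) -> (49.523,3.623) [heading=15, move]
LT 72: heading 15 -> 87
PD: pen down
FD 6: (49.523,3.623) -> (49.837,9.615) [heading=87, draw]
RT 15: heading 87 -> 72
LT 193: heading 72 -> 265
RT 45: heading 265 -> 220
RT 45: heading 220 -> 175
Final: pos=(49.837,9.615), heading=175, 2 segment(s) drawn

Segment endpoints: x in {0, 18, 49.523, 49.837}, y in {0, 3.623, 9.615}
xmin=0, ymin=0, xmax=49.837, ymax=9.615

Answer: 0 0 49.837 9.615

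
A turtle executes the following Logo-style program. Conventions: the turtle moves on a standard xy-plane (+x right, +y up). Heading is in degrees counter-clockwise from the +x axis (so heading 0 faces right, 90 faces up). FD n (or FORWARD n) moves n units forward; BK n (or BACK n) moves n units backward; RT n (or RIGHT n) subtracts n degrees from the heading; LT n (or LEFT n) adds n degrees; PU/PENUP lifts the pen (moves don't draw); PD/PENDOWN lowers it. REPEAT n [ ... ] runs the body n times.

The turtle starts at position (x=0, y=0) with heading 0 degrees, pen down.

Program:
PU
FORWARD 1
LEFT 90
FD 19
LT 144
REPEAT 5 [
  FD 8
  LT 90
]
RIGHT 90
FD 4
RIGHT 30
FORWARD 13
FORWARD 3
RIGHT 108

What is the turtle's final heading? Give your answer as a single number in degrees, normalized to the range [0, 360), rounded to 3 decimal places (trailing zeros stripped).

Executing turtle program step by step:
Start: pos=(0,0), heading=0, pen down
PU: pen up
FD 1: (0,0) -> (1,0) [heading=0, move]
LT 90: heading 0 -> 90
FD 19: (1,0) -> (1,19) [heading=90, move]
LT 144: heading 90 -> 234
REPEAT 5 [
  -- iteration 1/5 --
  FD 8: (1,19) -> (-3.702,12.528) [heading=234, move]
  LT 90: heading 234 -> 324
  -- iteration 2/5 --
  FD 8: (-3.702,12.528) -> (2.77,7.826) [heading=324, move]
  LT 90: heading 324 -> 54
  -- iteration 3/5 --
  FD 8: (2.77,7.826) -> (7.472,14.298) [heading=54, move]
  LT 90: heading 54 -> 144
  -- iteration 4/5 --
  FD 8: (7.472,14.298) -> (1,19) [heading=144, move]
  LT 90: heading 144 -> 234
  -- iteration 5/5 --
  FD 8: (1,19) -> (-3.702,12.528) [heading=234, move]
  LT 90: heading 234 -> 324
]
RT 90: heading 324 -> 234
FD 4: (-3.702,12.528) -> (-6.053,9.292) [heading=234, move]
RT 30: heading 234 -> 204
FD 13: (-6.053,9.292) -> (-17.93,4.004) [heading=204, move]
FD 3: (-17.93,4.004) -> (-20.67,2.784) [heading=204, move]
RT 108: heading 204 -> 96
Final: pos=(-20.67,2.784), heading=96, 0 segment(s) drawn

Answer: 96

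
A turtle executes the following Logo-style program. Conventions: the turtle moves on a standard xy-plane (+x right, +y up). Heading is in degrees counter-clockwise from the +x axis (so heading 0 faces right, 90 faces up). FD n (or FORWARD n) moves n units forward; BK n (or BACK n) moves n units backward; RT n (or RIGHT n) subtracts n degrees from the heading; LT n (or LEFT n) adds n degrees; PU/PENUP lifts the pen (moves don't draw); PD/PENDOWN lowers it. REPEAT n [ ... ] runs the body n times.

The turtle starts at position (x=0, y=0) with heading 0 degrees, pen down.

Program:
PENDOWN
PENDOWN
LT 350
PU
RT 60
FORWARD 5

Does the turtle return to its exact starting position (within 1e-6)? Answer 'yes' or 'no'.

Executing turtle program step by step:
Start: pos=(0,0), heading=0, pen down
PD: pen down
PD: pen down
LT 350: heading 0 -> 350
PU: pen up
RT 60: heading 350 -> 290
FD 5: (0,0) -> (1.71,-4.698) [heading=290, move]
Final: pos=(1.71,-4.698), heading=290, 0 segment(s) drawn

Start position: (0, 0)
Final position: (1.71, -4.698)
Distance = 5; >= 1e-6 -> NOT closed

Answer: no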